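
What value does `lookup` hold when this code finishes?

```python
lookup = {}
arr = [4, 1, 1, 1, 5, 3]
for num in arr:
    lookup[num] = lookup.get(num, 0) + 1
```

Let's trace through this code step by step.

Initialize: lookup = {}
Initialize: arr = [4, 1, 1, 1, 5, 3]
Entering loop: for num in arr:

After execution: lookup = {4: 1, 1: 3, 5: 1, 3: 1}
{4: 1, 1: 3, 5: 1, 3: 1}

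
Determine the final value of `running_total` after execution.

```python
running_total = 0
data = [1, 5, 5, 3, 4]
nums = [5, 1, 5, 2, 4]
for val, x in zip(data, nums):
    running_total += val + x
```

Let's trace through this code step by step.

Initialize: running_total = 0
Initialize: data = [1, 5, 5, 3, 4]
Initialize: nums = [5, 1, 5, 2, 4]
Entering loop: for val, x in zip(data, nums):

After execution: running_total = 35
35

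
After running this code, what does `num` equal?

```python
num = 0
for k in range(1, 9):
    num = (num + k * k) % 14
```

Let's trace through this code step by step.

Initialize: num = 0
Entering loop: for k in range(1, 9):

After execution: num = 8
8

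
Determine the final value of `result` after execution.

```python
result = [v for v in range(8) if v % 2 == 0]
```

Let's trace through this code step by step.

Initialize: result = [v for v in range(8) if v % 2 == 0]

After execution: result = [0, 2, 4, 6]
[0, 2, 4, 6]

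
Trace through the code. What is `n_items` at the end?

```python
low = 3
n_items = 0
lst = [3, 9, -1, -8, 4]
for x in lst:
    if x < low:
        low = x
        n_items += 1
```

Let's trace through this code step by step.

Initialize: low = 3
Initialize: n_items = 0
Initialize: lst = [3, 9, -1, -8, 4]
Entering loop: for x in lst:

After execution: n_items = 2
2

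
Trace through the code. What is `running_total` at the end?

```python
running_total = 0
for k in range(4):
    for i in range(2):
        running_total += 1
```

Let's trace through this code step by step.

Initialize: running_total = 0
Entering loop: for k in range(4):

After execution: running_total = 8
8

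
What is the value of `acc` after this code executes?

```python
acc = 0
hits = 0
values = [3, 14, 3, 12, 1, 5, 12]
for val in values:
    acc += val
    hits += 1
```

Let's trace through this code step by step.

Initialize: acc = 0
Initialize: hits = 0
Initialize: values = [3, 14, 3, 12, 1, 5, 12]
Entering loop: for val in values:

After execution: acc = 50
50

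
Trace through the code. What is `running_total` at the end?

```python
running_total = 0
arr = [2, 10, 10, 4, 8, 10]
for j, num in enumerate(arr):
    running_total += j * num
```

Let's trace through this code step by step.

Initialize: running_total = 0
Initialize: arr = [2, 10, 10, 4, 8, 10]
Entering loop: for j, num in enumerate(arr):

After execution: running_total = 124
124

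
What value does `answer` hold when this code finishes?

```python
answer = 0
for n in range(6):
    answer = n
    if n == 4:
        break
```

Let's trace through this code step by step.

Initialize: answer = 0
Entering loop: for n in range(6):

After execution: answer = 4
4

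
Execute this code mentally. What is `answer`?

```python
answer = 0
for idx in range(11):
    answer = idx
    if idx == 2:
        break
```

Let's trace through this code step by step.

Initialize: answer = 0
Entering loop: for idx in range(11):

After execution: answer = 2
2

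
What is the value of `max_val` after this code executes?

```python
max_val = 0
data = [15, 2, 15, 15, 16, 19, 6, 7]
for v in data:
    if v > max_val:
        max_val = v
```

Let's trace through this code step by step.

Initialize: max_val = 0
Initialize: data = [15, 2, 15, 15, 16, 19, 6, 7]
Entering loop: for v in data:

After execution: max_val = 19
19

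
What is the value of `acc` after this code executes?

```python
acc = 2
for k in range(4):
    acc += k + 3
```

Let's trace through this code step by step.

Initialize: acc = 2
Entering loop: for k in range(4):

After execution: acc = 20
20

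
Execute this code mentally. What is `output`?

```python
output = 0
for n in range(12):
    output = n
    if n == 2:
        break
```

Let's trace through this code step by step.

Initialize: output = 0
Entering loop: for n in range(12):

After execution: output = 2
2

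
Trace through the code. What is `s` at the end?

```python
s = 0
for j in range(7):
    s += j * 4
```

Let's trace through this code step by step.

Initialize: s = 0
Entering loop: for j in range(7):

After execution: s = 84
84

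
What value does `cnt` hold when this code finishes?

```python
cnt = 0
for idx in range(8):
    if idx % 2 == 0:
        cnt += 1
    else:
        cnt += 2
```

Let's trace through this code step by step.

Initialize: cnt = 0
Entering loop: for idx in range(8):

After execution: cnt = 12
12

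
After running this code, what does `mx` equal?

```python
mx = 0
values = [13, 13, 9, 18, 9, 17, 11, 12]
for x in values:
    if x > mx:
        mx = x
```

Let's trace through this code step by step.

Initialize: mx = 0
Initialize: values = [13, 13, 9, 18, 9, 17, 11, 12]
Entering loop: for x in values:

After execution: mx = 18
18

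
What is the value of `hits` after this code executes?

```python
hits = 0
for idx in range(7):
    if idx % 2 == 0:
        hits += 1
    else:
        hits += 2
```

Let's trace through this code step by step.

Initialize: hits = 0
Entering loop: for idx in range(7):

After execution: hits = 10
10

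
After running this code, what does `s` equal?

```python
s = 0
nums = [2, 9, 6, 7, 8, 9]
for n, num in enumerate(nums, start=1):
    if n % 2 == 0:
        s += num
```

Let's trace through this code step by step.

Initialize: s = 0
Initialize: nums = [2, 9, 6, 7, 8, 9]
Entering loop: for n, num in enumerate(nums, start=1):

After execution: s = 25
25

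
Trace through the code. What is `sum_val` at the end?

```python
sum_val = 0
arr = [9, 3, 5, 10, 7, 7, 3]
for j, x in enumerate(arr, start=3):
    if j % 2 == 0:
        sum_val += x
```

Let's trace through this code step by step.

Initialize: sum_val = 0
Initialize: arr = [9, 3, 5, 10, 7, 7, 3]
Entering loop: for j, x in enumerate(arr, start=3):

After execution: sum_val = 20
20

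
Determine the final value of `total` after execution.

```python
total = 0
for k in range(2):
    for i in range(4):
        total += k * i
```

Let's trace through this code step by step.

Initialize: total = 0
Entering loop: for k in range(2):

After execution: total = 6
6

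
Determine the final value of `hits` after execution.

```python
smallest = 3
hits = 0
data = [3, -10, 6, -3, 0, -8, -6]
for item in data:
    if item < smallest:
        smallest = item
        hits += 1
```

Let's trace through this code step by step.

Initialize: smallest = 3
Initialize: hits = 0
Initialize: data = [3, -10, 6, -3, 0, -8, -6]
Entering loop: for item in data:

After execution: hits = 1
1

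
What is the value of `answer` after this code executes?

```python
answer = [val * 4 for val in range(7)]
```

Let's trace through this code step by step.

Initialize: answer = [val * 4 for val in range(7)]

After execution: answer = [0, 4, 8, 12, 16, 20, 24]
[0, 4, 8, 12, 16, 20, 24]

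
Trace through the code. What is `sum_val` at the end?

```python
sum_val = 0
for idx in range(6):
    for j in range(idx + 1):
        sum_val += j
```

Let's trace through this code step by step.

Initialize: sum_val = 0
Entering loop: for idx in range(6):

After execution: sum_val = 35
35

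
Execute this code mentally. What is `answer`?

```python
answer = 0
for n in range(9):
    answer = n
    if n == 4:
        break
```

Let's trace through this code step by step.

Initialize: answer = 0
Entering loop: for n in range(9):

After execution: answer = 4
4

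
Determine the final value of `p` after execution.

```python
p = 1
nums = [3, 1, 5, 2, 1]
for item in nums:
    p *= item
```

Let's trace through this code step by step.

Initialize: p = 1
Initialize: nums = [3, 1, 5, 2, 1]
Entering loop: for item in nums:

After execution: p = 30
30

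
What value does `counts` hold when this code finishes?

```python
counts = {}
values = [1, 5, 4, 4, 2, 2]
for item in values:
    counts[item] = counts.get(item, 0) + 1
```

Let's trace through this code step by step.

Initialize: counts = {}
Initialize: values = [1, 5, 4, 4, 2, 2]
Entering loop: for item in values:

After execution: counts = {1: 1, 5: 1, 4: 2, 2: 2}
{1: 1, 5: 1, 4: 2, 2: 2}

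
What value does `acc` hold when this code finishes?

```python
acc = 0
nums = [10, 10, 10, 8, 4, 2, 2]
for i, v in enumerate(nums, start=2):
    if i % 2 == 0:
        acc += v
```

Let's trace through this code step by step.

Initialize: acc = 0
Initialize: nums = [10, 10, 10, 8, 4, 2, 2]
Entering loop: for i, v in enumerate(nums, start=2):

After execution: acc = 26
26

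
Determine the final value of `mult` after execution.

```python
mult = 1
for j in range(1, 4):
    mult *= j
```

Let's trace through this code step by step.

Initialize: mult = 1
Entering loop: for j in range(1, 4):

After execution: mult = 6
6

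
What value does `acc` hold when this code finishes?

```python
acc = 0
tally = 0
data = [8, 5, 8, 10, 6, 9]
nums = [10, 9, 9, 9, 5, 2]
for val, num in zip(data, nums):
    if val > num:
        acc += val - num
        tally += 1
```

Let's trace through this code step by step.

Initialize: acc = 0
Initialize: tally = 0
Initialize: data = [8, 5, 8, 10, 6, 9]
Initialize: nums = [10, 9, 9, 9, 5, 2]
Entering loop: for val, num in zip(data, nums):

After execution: acc = 9
9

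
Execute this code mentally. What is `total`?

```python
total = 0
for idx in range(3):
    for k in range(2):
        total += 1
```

Let's trace through this code step by step.

Initialize: total = 0
Entering loop: for idx in range(3):

After execution: total = 6
6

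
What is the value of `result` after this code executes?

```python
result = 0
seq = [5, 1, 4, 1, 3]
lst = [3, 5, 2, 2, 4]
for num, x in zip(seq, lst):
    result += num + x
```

Let's trace through this code step by step.

Initialize: result = 0
Initialize: seq = [5, 1, 4, 1, 3]
Initialize: lst = [3, 5, 2, 2, 4]
Entering loop: for num, x in zip(seq, lst):

After execution: result = 30
30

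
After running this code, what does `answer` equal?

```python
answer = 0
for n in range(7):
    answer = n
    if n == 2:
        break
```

Let's trace through this code step by step.

Initialize: answer = 0
Entering loop: for n in range(7):

After execution: answer = 2
2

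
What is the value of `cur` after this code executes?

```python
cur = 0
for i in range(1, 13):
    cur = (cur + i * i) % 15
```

Let's trace through this code step by step.

Initialize: cur = 0
Entering loop: for i in range(1, 13):

After execution: cur = 5
5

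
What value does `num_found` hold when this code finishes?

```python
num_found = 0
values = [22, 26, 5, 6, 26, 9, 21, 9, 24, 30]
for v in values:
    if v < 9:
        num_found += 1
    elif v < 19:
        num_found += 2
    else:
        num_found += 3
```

Let's trace through this code step by step.

Initialize: num_found = 0
Initialize: values = [22, 26, 5, 6, 26, 9, 21, 9, 24, 30]
Entering loop: for v in values:

After execution: num_found = 24
24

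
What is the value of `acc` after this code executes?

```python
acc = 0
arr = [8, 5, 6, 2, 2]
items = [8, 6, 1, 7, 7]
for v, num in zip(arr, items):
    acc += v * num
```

Let's trace through this code step by step.

Initialize: acc = 0
Initialize: arr = [8, 5, 6, 2, 2]
Initialize: items = [8, 6, 1, 7, 7]
Entering loop: for v, num in zip(arr, items):

After execution: acc = 128
128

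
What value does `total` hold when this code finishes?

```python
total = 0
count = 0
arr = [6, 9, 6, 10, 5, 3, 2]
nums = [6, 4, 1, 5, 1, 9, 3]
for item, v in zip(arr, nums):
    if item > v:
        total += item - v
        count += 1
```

Let's trace through this code step by step.

Initialize: total = 0
Initialize: count = 0
Initialize: arr = [6, 9, 6, 10, 5, 3, 2]
Initialize: nums = [6, 4, 1, 5, 1, 9, 3]
Entering loop: for item, v in zip(arr, nums):

After execution: total = 19
19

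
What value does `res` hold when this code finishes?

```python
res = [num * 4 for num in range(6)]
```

Let's trace through this code step by step.

Initialize: res = [num * 4 for num in range(6)]

After execution: res = [0, 4, 8, 12, 16, 20]
[0, 4, 8, 12, 16, 20]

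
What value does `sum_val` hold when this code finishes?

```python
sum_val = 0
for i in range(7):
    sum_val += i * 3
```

Let's trace through this code step by step.

Initialize: sum_val = 0
Entering loop: for i in range(7):

After execution: sum_val = 63
63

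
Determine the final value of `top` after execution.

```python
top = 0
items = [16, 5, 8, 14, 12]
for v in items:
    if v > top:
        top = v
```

Let's trace through this code step by step.

Initialize: top = 0
Initialize: items = [16, 5, 8, 14, 12]
Entering loop: for v in items:

After execution: top = 16
16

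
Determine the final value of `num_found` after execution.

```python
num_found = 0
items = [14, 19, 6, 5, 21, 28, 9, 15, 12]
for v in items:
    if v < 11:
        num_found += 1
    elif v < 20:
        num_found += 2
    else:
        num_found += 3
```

Let's trace through this code step by step.

Initialize: num_found = 0
Initialize: items = [14, 19, 6, 5, 21, 28, 9, 15, 12]
Entering loop: for v in items:

After execution: num_found = 17
17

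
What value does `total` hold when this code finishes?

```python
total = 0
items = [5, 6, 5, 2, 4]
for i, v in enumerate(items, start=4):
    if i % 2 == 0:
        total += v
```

Let's trace through this code step by step.

Initialize: total = 0
Initialize: items = [5, 6, 5, 2, 4]
Entering loop: for i, v in enumerate(items, start=4):

After execution: total = 14
14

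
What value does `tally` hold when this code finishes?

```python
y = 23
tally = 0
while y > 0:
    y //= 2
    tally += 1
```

Let's trace through this code step by step.

Initialize: y = 23
Initialize: tally = 0
Entering loop: while y > 0:

After execution: tally = 5
5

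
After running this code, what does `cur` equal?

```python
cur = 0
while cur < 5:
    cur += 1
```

Let's trace through this code step by step.

Initialize: cur = 0
Entering loop: while cur < 5:

After execution: cur = 5
5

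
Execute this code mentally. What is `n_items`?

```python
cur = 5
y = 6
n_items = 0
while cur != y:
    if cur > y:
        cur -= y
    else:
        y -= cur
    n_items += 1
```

Let's trace through this code step by step.

Initialize: cur = 5
Initialize: y = 6
Initialize: n_items = 0
Entering loop: while cur != y:

After execution: n_items = 5
5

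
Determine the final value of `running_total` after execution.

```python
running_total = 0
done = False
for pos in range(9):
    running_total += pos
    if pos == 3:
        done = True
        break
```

Let's trace through this code step by step.

Initialize: running_total = 0
Initialize: done = False
Entering loop: for pos in range(9):

After execution: running_total = 6
6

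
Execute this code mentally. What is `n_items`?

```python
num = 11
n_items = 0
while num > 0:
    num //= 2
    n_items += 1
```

Let's trace through this code step by step.

Initialize: num = 11
Initialize: n_items = 0
Entering loop: while num > 0:

After execution: n_items = 4
4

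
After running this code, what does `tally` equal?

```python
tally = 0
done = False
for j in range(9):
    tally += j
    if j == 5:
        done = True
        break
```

Let's trace through this code step by step.

Initialize: tally = 0
Initialize: done = False
Entering loop: for j in range(9):

After execution: tally = 15
15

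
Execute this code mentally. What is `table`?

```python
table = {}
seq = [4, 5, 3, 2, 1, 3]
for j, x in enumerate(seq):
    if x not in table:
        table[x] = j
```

Let's trace through this code step by step.

Initialize: table = {}
Initialize: seq = [4, 5, 3, 2, 1, 3]
Entering loop: for j, x in enumerate(seq):

After execution: table = {4: 0, 5: 1, 3: 2, 2: 3, 1: 4}
{4: 0, 5: 1, 3: 2, 2: 3, 1: 4}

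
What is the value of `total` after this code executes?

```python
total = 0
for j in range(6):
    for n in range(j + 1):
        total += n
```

Let's trace through this code step by step.

Initialize: total = 0
Entering loop: for j in range(6):

After execution: total = 35
35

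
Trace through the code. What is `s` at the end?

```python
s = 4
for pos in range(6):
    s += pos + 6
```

Let's trace through this code step by step.

Initialize: s = 4
Entering loop: for pos in range(6):

After execution: s = 55
55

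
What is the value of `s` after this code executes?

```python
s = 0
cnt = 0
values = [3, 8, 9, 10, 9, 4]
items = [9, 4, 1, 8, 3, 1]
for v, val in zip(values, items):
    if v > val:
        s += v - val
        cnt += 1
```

Let's trace through this code step by step.

Initialize: s = 0
Initialize: cnt = 0
Initialize: values = [3, 8, 9, 10, 9, 4]
Initialize: items = [9, 4, 1, 8, 3, 1]
Entering loop: for v, val in zip(values, items):

After execution: s = 23
23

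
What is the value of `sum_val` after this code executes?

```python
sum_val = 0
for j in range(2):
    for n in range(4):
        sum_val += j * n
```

Let's trace through this code step by step.

Initialize: sum_val = 0
Entering loop: for j in range(2):

After execution: sum_val = 6
6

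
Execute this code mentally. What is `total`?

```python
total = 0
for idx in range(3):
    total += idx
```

Let's trace through this code step by step.

Initialize: total = 0
Entering loop: for idx in range(3):

After execution: total = 3
3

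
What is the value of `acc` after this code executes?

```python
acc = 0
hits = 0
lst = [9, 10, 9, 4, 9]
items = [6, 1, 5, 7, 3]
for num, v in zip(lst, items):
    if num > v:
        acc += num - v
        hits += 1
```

Let's trace through this code step by step.

Initialize: acc = 0
Initialize: hits = 0
Initialize: lst = [9, 10, 9, 4, 9]
Initialize: items = [6, 1, 5, 7, 3]
Entering loop: for num, v in zip(lst, items):

After execution: acc = 22
22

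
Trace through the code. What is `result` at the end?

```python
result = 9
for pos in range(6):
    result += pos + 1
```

Let's trace through this code step by step.

Initialize: result = 9
Entering loop: for pos in range(6):

After execution: result = 30
30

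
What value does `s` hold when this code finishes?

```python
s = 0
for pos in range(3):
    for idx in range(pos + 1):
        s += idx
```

Let's trace through this code step by step.

Initialize: s = 0
Entering loop: for pos in range(3):

After execution: s = 4
4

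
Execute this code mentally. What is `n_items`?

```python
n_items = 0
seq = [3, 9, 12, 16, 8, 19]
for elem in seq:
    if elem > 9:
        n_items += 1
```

Let's trace through this code step by step.

Initialize: n_items = 0
Initialize: seq = [3, 9, 12, 16, 8, 19]
Entering loop: for elem in seq:

After execution: n_items = 3
3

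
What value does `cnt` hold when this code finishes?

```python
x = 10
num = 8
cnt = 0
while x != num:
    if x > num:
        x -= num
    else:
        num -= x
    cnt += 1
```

Let's trace through this code step by step.

Initialize: x = 10
Initialize: num = 8
Initialize: cnt = 0
Entering loop: while x != num:

After execution: cnt = 4
4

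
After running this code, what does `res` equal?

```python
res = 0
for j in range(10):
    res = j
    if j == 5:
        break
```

Let's trace through this code step by step.

Initialize: res = 0
Entering loop: for j in range(10):

After execution: res = 5
5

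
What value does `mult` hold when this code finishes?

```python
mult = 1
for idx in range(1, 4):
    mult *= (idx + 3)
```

Let's trace through this code step by step.

Initialize: mult = 1
Entering loop: for idx in range(1, 4):

After execution: mult = 120
120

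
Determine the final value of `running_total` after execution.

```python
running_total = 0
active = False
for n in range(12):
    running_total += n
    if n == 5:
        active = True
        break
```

Let's trace through this code step by step.

Initialize: running_total = 0
Initialize: active = False
Entering loop: for n in range(12):

After execution: running_total = 15
15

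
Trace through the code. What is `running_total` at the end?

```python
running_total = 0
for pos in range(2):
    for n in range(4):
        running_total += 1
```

Let's trace through this code step by step.

Initialize: running_total = 0
Entering loop: for pos in range(2):

After execution: running_total = 8
8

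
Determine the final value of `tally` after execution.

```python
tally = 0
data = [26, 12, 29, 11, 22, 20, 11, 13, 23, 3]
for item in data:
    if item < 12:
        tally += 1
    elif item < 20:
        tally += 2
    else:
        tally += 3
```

Let's trace through this code step by step.

Initialize: tally = 0
Initialize: data = [26, 12, 29, 11, 22, 20, 11, 13, 23, 3]
Entering loop: for item in data:

After execution: tally = 22
22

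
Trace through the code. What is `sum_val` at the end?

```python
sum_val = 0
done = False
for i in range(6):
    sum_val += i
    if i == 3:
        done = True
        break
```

Let's trace through this code step by step.

Initialize: sum_val = 0
Initialize: done = False
Entering loop: for i in range(6):

After execution: sum_val = 6
6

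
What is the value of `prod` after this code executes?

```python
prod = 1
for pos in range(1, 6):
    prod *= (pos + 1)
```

Let's trace through this code step by step.

Initialize: prod = 1
Entering loop: for pos in range(1, 6):

After execution: prod = 720
720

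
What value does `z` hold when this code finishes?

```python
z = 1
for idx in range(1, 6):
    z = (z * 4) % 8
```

Let's trace through this code step by step.

Initialize: z = 1
Entering loop: for idx in range(1, 6):

After execution: z = 0
0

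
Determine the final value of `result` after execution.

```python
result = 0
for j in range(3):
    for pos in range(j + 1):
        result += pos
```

Let's trace through this code step by step.

Initialize: result = 0
Entering loop: for j in range(3):

After execution: result = 4
4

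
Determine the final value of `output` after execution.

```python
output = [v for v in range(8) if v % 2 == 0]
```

Let's trace through this code step by step.

Initialize: output = [v for v in range(8) if v % 2 == 0]

After execution: output = [0, 2, 4, 6]
[0, 2, 4, 6]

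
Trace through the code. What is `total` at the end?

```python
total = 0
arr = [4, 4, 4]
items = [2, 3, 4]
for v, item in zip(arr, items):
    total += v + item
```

Let's trace through this code step by step.

Initialize: total = 0
Initialize: arr = [4, 4, 4]
Initialize: items = [2, 3, 4]
Entering loop: for v, item in zip(arr, items):

After execution: total = 21
21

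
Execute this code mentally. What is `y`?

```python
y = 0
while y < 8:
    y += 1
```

Let's trace through this code step by step.

Initialize: y = 0
Entering loop: while y < 8:

After execution: y = 8
8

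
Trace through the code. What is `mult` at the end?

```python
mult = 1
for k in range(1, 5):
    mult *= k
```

Let's trace through this code step by step.

Initialize: mult = 1
Entering loop: for k in range(1, 5):

After execution: mult = 24
24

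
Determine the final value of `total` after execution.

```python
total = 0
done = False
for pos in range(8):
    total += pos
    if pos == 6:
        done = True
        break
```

Let's trace through this code step by step.

Initialize: total = 0
Initialize: done = False
Entering loop: for pos in range(8):

After execution: total = 21
21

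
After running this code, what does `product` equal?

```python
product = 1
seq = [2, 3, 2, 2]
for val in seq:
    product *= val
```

Let's trace through this code step by step.

Initialize: product = 1
Initialize: seq = [2, 3, 2, 2]
Entering loop: for val in seq:

After execution: product = 24
24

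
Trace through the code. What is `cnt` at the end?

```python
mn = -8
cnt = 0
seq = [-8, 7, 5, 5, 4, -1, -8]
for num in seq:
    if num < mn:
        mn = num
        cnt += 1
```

Let's trace through this code step by step.

Initialize: mn = -8
Initialize: cnt = 0
Initialize: seq = [-8, 7, 5, 5, 4, -1, -8]
Entering loop: for num in seq:

After execution: cnt = 0
0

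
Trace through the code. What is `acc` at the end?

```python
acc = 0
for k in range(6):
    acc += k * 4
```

Let's trace through this code step by step.

Initialize: acc = 0
Entering loop: for k in range(6):

After execution: acc = 60
60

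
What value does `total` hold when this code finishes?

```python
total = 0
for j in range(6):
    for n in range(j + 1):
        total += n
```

Let's trace through this code step by step.

Initialize: total = 0
Entering loop: for j in range(6):

After execution: total = 35
35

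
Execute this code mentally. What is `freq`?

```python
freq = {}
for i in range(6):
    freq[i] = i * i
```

Let's trace through this code step by step.

Initialize: freq = {}
Entering loop: for i in range(6):

After execution: freq = {0: 0, 1: 1, 2: 4, 3: 9, 4: 16, 5: 25}
{0: 0, 1: 1, 2: 4, 3: 9, 4: 16, 5: 25}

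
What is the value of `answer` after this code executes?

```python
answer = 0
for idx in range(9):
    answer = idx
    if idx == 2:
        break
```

Let's trace through this code step by step.

Initialize: answer = 0
Entering loop: for idx in range(9):

After execution: answer = 2
2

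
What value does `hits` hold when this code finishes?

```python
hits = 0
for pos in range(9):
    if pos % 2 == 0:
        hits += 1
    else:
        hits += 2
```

Let's trace through this code step by step.

Initialize: hits = 0
Entering loop: for pos in range(9):

After execution: hits = 13
13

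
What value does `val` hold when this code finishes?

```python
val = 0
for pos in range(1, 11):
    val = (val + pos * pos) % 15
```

Let's trace through this code step by step.

Initialize: val = 0
Entering loop: for pos in range(1, 11):

After execution: val = 10
10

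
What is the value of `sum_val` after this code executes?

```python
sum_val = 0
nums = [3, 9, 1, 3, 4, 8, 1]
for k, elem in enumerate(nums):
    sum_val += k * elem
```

Let's trace through this code step by step.

Initialize: sum_val = 0
Initialize: nums = [3, 9, 1, 3, 4, 8, 1]
Entering loop: for k, elem in enumerate(nums):

After execution: sum_val = 82
82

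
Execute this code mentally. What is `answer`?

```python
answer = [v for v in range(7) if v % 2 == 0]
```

Let's trace through this code step by step.

Initialize: answer = [v for v in range(7) if v % 2 == 0]

After execution: answer = [0, 2, 4, 6]
[0, 2, 4, 6]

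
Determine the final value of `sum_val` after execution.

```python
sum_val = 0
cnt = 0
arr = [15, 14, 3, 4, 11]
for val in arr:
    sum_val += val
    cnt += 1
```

Let's trace through this code step by step.

Initialize: sum_val = 0
Initialize: cnt = 0
Initialize: arr = [15, 14, 3, 4, 11]
Entering loop: for val in arr:

After execution: sum_val = 47
47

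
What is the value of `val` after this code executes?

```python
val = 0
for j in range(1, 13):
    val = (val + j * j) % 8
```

Let's trace through this code step by step.

Initialize: val = 0
Entering loop: for j in range(1, 13):

After execution: val = 2
2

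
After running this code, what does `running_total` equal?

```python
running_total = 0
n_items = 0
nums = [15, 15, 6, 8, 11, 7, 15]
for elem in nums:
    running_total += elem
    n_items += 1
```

Let's trace through this code step by step.

Initialize: running_total = 0
Initialize: n_items = 0
Initialize: nums = [15, 15, 6, 8, 11, 7, 15]
Entering loop: for elem in nums:

After execution: running_total = 77
77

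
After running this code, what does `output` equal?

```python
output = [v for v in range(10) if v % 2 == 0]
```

Let's trace through this code step by step.

Initialize: output = [v for v in range(10) if v % 2 == 0]

After execution: output = [0, 2, 4, 6, 8]
[0, 2, 4, 6, 8]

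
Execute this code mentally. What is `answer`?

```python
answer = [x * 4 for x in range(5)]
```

Let's trace through this code step by step.

Initialize: answer = [x * 4 for x in range(5)]

After execution: answer = [0, 4, 8, 12, 16]
[0, 4, 8, 12, 16]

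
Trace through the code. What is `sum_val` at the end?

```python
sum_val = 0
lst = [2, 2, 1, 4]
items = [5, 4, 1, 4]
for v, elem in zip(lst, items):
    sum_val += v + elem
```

Let's trace through this code step by step.

Initialize: sum_val = 0
Initialize: lst = [2, 2, 1, 4]
Initialize: items = [5, 4, 1, 4]
Entering loop: for v, elem in zip(lst, items):

After execution: sum_val = 23
23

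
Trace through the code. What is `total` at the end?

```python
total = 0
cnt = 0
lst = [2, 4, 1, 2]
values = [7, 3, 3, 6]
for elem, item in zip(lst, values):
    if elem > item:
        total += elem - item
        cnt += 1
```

Let's trace through this code step by step.

Initialize: total = 0
Initialize: cnt = 0
Initialize: lst = [2, 4, 1, 2]
Initialize: values = [7, 3, 3, 6]
Entering loop: for elem, item in zip(lst, values):

After execution: total = 1
1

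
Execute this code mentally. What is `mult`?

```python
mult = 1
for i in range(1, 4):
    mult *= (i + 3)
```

Let's trace through this code step by step.

Initialize: mult = 1
Entering loop: for i in range(1, 4):

After execution: mult = 120
120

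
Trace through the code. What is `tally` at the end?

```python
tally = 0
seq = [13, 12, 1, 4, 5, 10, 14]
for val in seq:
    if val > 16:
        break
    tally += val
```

Let's trace through this code step by step.

Initialize: tally = 0
Initialize: seq = [13, 12, 1, 4, 5, 10, 14]
Entering loop: for val in seq:

After execution: tally = 59
59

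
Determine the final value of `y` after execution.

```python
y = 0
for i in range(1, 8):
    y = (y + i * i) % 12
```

Let's trace through this code step by step.

Initialize: y = 0
Entering loop: for i in range(1, 8):

After execution: y = 8
8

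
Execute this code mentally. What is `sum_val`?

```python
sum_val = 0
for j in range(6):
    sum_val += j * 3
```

Let's trace through this code step by step.

Initialize: sum_val = 0
Entering loop: for j in range(6):

After execution: sum_val = 45
45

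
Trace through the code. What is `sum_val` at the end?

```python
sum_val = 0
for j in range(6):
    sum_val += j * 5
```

Let's trace through this code step by step.

Initialize: sum_val = 0
Entering loop: for j in range(6):

After execution: sum_val = 75
75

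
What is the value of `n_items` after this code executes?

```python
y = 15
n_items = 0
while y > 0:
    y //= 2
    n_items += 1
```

Let's trace through this code step by step.

Initialize: y = 15
Initialize: n_items = 0
Entering loop: while y > 0:

After execution: n_items = 4
4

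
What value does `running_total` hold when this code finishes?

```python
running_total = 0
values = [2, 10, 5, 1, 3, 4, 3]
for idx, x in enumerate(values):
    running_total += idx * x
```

Let's trace through this code step by step.

Initialize: running_total = 0
Initialize: values = [2, 10, 5, 1, 3, 4, 3]
Entering loop: for idx, x in enumerate(values):

After execution: running_total = 73
73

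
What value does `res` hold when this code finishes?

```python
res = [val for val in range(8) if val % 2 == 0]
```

Let's trace through this code step by step.

Initialize: res = [val for val in range(8) if val % 2 == 0]

After execution: res = [0, 2, 4, 6]
[0, 2, 4, 6]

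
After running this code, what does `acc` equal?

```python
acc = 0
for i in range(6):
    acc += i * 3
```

Let's trace through this code step by step.

Initialize: acc = 0
Entering loop: for i in range(6):

After execution: acc = 45
45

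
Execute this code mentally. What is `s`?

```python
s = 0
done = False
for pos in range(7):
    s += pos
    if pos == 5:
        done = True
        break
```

Let's trace through this code step by step.

Initialize: s = 0
Initialize: done = False
Entering loop: for pos in range(7):

After execution: s = 15
15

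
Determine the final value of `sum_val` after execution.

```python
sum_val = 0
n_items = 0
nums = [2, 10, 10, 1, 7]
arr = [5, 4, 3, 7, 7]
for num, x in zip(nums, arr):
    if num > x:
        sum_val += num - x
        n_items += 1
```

Let's trace through this code step by step.

Initialize: sum_val = 0
Initialize: n_items = 0
Initialize: nums = [2, 10, 10, 1, 7]
Initialize: arr = [5, 4, 3, 7, 7]
Entering loop: for num, x in zip(nums, arr):

After execution: sum_val = 13
13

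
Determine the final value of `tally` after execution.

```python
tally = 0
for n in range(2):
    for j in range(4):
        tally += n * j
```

Let's trace through this code step by step.

Initialize: tally = 0
Entering loop: for n in range(2):

After execution: tally = 6
6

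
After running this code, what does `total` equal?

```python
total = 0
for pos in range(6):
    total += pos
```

Let's trace through this code step by step.

Initialize: total = 0
Entering loop: for pos in range(6):

After execution: total = 15
15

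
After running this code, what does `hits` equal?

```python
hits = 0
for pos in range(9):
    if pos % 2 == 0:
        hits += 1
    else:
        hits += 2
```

Let's trace through this code step by step.

Initialize: hits = 0
Entering loop: for pos in range(9):

After execution: hits = 13
13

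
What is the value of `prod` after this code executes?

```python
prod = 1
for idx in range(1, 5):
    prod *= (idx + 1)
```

Let's trace through this code step by step.

Initialize: prod = 1
Entering loop: for idx in range(1, 5):

After execution: prod = 120
120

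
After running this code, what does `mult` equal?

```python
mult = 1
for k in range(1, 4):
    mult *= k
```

Let's trace through this code step by step.

Initialize: mult = 1
Entering loop: for k in range(1, 4):

After execution: mult = 6
6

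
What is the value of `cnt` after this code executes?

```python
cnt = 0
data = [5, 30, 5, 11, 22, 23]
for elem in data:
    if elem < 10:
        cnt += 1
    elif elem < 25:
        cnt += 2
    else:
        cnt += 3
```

Let's trace through this code step by step.

Initialize: cnt = 0
Initialize: data = [5, 30, 5, 11, 22, 23]
Entering loop: for elem in data:

After execution: cnt = 11
11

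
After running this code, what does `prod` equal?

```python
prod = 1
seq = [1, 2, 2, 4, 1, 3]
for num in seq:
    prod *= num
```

Let's trace through this code step by step.

Initialize: prod = 1
Initialize: seq = [1, 2, 2, 4, 1, 3]
Entering loop: for num in seq:

After execution: prod = 48
48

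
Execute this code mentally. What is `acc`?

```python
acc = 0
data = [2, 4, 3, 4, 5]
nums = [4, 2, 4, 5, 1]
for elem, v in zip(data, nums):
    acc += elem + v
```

Let's trace through this code step by step.

Initialize: acc = 0
Initialize: data = [2, 4, 3, 4, 5]
Initialize: nums = [4, 2, 4, 5, 1]
Entering loop: for elem, v in zip(data, nums):

After execution: acc = 34
34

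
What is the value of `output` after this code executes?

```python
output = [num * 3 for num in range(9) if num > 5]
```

Let's trace through this code step by step.

Initialize: output = [num * 3 for num in range(9) if num > 5]

After execution: output = [18, 21, 24]
[18, 21, 24]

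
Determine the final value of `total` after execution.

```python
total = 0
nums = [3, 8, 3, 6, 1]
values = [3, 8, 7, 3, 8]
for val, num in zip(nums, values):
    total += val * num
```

Let's trace through this code step by step.

Initialize: total = 0
Initialize: nums = [3, 8, 3, 6, 1]
Initialize: values = [3, 8, 7, 3, 8]
Entering loop: for val, num in zip(nums, values):

After execution: total = 120
120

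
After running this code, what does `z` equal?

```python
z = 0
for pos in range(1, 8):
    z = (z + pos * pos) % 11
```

Let's trace through this code step by step.

Initialize: z = 0
Entering loop: for pos in range(1, 8):

After execution: z = 8
8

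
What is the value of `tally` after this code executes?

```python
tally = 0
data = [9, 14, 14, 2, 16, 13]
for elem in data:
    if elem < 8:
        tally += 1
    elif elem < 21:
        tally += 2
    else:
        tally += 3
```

Let's trace through this code step by step.

Initialize: tally = 0
Initialize: data = [9, 14, 14, 2, 16, 13]
Entering loop: for elem in data:

After execution: tally = 11
11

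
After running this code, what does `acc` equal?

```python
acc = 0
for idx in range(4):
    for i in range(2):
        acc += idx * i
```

Let's trace through this code step by step.

Initialize: acc = 0
Entering loop: for idx in range(4):

After execution: acc = 6
6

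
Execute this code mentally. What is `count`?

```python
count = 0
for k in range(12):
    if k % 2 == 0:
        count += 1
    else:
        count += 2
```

Let's trace through this code step by step.

Initialize: count = 0
Entering loop: for k in range(12):

After execution: count = 18
18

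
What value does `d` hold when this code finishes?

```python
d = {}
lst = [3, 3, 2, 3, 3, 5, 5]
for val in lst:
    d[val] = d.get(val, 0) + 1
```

Let's trace through this code step by step.

Initialize: d = {}
Initialize: lst = [3, 3, 2, 3, 3, 5, 5]
Entering loop: for val in lst:

After execution: d = {3: 4, 2: 1, 5: 2}
{3: 4, 2: 1, 5: 2}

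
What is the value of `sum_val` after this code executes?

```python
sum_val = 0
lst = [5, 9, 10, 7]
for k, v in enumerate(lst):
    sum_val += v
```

Let's trace through this code step by step.

Initialize: sum_val = 0
Initialize: lst = [5, 9, 10, 7]
Entering loop: for k, v in enumerate(lst):

After execution: sum_val = 31
31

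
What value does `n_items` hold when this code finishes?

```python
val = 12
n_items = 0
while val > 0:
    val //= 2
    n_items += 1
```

Let's trace through this code step by step.

Initialize: val = 12
Initialize: n_items = 0
Entering loop: while val > 0:

After execution: n_items = 4
4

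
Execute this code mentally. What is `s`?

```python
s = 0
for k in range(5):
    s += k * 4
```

Let's trace through this code step by step.

Initialize: s = 0
Entering loop: for k in range(5):

After execution: s = 40
40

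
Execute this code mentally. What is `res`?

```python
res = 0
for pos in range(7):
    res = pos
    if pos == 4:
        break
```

Let's trace through this code step by step.

Initialize: res = 0
Entering loop: for pos in range(7):

After execution: res = 4
4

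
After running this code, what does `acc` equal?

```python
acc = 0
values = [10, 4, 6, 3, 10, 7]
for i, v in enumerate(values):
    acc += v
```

Let's trace through this code step by step.

Initialize: acc = 0
Initialize: values = [10, 4, 6, 3, 10, 7]
Entering loop: for i, v in enumerate(values):

After execution: acc = 40
40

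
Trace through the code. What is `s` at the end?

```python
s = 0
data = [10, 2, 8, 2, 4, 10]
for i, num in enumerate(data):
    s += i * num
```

Let's trace through this code step by step.

Initialize: s = 0
Initialize: data = [10, 2, 8, 2, 4, 10]
Entering loop: for i, num in enumerate(data):

After execution: s = 90
90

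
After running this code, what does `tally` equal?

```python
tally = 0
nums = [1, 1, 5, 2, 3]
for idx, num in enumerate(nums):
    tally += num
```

Let's trace through this code step by step.

Initialize: tally = 0
Initialize: nums = [1, 1, 5, 2, 3]
Entering loop: for idx, num in enumerate(nums):

After execution: tally = 12
12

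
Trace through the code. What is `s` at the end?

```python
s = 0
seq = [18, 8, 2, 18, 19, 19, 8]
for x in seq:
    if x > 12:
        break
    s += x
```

Let's trace through this code step by step.

Initialize: s = 0
Initialize: seq = [18, 8, 2, 18, 19, 19, 8]
Entering loop: for x in seq:

After execution: s = 0
0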